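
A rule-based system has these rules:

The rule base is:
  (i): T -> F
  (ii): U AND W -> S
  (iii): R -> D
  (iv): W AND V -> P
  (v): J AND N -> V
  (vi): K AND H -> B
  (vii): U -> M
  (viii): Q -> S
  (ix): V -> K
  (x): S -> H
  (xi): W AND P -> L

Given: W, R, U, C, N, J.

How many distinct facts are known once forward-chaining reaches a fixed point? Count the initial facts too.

15

Round 1 — (ii), (iii), (v), (vii), derive S, D, V, M.
Round 2 — (iv), (ix), (x), derive P, K, H.
Round 3 — (vi), (xi), derive B, L.
Closure: {B, C, D, H, J, K, L, M, N, P, R, S, U, V, W} — 15 facts.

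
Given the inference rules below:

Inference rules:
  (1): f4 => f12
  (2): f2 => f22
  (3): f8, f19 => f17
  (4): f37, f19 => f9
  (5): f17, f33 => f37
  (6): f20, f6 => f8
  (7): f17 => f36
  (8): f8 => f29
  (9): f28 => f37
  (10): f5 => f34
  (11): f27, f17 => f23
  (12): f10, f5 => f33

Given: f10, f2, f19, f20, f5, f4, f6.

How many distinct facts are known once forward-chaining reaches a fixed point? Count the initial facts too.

[1] (1) [f4 => f12]; (2) [f2 => f22]; (6) [f20, f6 => f8]; (10) [f5 => f34]; (12) [f10, f5 => f33]. ⇒ new: f12, f22, f8, f34, f33.
[2] (3) [f8, f19 => f17]; (8) [f8 => f29]. ⇒ new: f17, f29.
[3] (5) [f17, f33 => f37]; (7) [f17 => f36]. ⇒ new: f37, f36.
[4] (4) [f37, f19 => f9]. ⇒ new: f9.
Closure: {f10, f12, f17, f19, f2, f20, f22, f29, f33, f34, f36, f37, f4, f5, f6, f8, f9} — 17 facts.

17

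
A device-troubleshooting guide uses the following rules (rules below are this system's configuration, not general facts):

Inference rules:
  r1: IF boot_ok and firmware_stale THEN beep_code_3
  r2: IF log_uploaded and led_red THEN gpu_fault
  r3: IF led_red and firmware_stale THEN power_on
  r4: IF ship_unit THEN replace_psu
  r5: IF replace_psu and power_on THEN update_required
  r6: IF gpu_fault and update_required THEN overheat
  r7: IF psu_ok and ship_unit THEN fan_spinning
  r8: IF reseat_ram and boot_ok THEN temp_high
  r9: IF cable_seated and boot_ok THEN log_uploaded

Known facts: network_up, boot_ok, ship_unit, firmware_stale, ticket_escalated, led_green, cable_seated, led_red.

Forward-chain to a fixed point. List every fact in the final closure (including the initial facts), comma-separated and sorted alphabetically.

beep_code_3, boot_ok, cable_seated, firmware_stale, gpu_fault, led_green, led_red, log_uploaded, network_up, overheat, power_on, replace_psu, ship_unit, ticket_escalated, update_required

Round 1: r1 [IF boot_ok and firmware_stale THEN beep_code_3]; r3 [IF led_red and firmware_stale THEN power_on]; r4 [IF ship_unit THEN replace_psu]; r9 [IF cable_seated and boot_ok THEN log_uploaded]. Adds beep_code_3, power_on, replace_psu, log_uploaded.
Round 2: r2 [IF log_uploaded and led_red THEN gpu_fault]; r5 [IF replace_psu and power_on THEN update_required]. Adds gpu_fault, update_required.
Round 3: r6 [IF gpu_fault and update_required THEN overheat]. Adds overheat.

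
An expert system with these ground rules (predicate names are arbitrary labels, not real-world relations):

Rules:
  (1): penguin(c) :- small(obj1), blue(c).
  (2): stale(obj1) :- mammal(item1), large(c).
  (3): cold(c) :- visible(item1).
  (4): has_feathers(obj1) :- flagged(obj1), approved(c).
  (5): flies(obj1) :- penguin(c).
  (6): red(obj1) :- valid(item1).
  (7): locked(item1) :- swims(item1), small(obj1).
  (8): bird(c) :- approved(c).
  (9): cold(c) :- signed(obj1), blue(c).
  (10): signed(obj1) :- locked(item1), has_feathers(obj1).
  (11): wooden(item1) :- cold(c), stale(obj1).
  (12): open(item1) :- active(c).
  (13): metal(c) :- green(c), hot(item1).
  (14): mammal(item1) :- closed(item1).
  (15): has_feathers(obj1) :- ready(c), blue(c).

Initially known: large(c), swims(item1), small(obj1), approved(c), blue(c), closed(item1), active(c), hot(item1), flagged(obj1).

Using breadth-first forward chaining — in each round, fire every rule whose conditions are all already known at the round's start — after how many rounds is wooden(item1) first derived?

4

Round 1: (1) [penguin(c) :- small(obj1), blue(c).]; (4) [has_feathers(obj1) :- flagged(obj1), approved(c).]; (7) [locked(item1) :- swims(item1), small(obj1).]; (8) [bird(c) :- approved(c).]; (12) [open(item1) :- active(c).]; (14) [mammal(item1) :- closed(item1).]. Adds penguin(c), has_feathers(obj1), locked(item1), bird(c), open(item1), mammal(item1).
Round 2: (2) [stale(obj1) :- mammal(item1), large(c).]; (5) [flies(obj1) :- penguin(c).]; (10) [signed(obj1) :- locked(item1), has_feathers(obj1).]. Adds stale(obj1), flies(obj1), signed(obj1).
Round 3: (9) [cold(c) :- signed(obj1), blue(c).]. Adds cold(c).
Round 4: (11) [wooden(item1) :- cold(c), stale(obj1).]. Adds wooden(item1).
wooden(item1) first appears in round 4.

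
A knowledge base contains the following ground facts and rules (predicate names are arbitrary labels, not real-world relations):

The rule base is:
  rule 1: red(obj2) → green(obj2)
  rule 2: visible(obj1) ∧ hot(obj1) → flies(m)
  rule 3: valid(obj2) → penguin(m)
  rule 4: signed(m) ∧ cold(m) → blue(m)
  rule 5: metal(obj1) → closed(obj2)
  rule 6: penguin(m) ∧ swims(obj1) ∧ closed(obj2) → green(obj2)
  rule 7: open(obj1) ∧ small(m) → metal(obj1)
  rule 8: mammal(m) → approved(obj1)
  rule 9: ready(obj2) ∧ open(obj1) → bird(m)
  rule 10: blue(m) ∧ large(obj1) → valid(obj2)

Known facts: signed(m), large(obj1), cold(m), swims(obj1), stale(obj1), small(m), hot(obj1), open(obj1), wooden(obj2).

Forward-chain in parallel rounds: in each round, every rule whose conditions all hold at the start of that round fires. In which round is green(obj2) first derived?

Round 1 — rule 4, rule 7, derive blue(m), metal(obj1).
Round 2 — rule 5, rule 10, derive closed(obj2), valid(obj2).
Round 3 — rule 3, derive penguin(m).
Round 4 — rule 6, derive green(obj2).
green(obj2) first appears in round 4.

4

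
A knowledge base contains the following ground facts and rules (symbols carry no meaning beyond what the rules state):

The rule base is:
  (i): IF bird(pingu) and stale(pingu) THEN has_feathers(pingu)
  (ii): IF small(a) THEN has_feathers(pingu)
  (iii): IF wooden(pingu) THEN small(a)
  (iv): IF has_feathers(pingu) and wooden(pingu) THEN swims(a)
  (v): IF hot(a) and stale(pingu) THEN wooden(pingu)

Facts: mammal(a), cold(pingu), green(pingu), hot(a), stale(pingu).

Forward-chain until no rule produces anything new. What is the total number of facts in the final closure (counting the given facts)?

Round 1: (v) [IF hot(a) and stale(pingu) THEN wooden(pingu)]. New: wooden(pingu).
Round 2: (iii) [IF wooden(pingu) THEN small(a)]. New: small(a).
Round 3: (ii) [IF small(a) THEN has_feathers(pingu)]. New: has_feathers(pingu).
Round 4: (iv) [IF has_feathers(pingu) and wooden(pingu) THEN swims(a)]. New: swims(a).
Closure: {cold(pingu), green(pingu), has_feathers(pingu), hot(a), mammal(a), small(a), stale(pingu), swims(a), wooden(pingu)} — 9 facts.

9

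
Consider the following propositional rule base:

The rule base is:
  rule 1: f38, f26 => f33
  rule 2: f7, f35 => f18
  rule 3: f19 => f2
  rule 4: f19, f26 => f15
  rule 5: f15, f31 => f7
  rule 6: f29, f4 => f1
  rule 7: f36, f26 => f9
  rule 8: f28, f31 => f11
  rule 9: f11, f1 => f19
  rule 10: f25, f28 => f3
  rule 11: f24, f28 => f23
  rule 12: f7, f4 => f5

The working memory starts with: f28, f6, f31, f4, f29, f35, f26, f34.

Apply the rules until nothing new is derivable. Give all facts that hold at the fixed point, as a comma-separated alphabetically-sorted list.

f1, f11, f15, f18, f19, f2, f26, f28, f29, f31, f34, f35, f4, f5, f6, f7

Round 1: rule 6 [f29, f4 => f1]; rule 8 [f28, f31 => f11]. Adds f1, f11.
Round 2: rule 9 [f11, f1 => f19]. Adds f19.
Round 3: rule 3 [f19 => f2]; rule 4 [f19, f26 => f15]. Adds f2, f15.
Round 4: rule 5 [f15, f31 => f7]. Adds f7.
Round 5: rule 2 [f7, f35 => f18]; rule 12 [f7, f4 => f5]. Adds f18, f5.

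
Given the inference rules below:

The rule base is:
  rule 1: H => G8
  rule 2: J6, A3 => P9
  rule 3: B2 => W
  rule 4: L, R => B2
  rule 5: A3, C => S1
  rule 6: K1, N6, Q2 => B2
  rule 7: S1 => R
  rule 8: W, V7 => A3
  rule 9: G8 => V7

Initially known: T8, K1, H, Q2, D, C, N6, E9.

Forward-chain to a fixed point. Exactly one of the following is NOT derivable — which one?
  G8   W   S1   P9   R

Round 1 — rule 1, rule 6, derive G8, B2.
Round 2 — rule 3, rule 9, derive W, V7.
Round 3 — rule 8, derive A3.
Round 4 — rule 5, derive S1.
Round 5 — rule 7, derive R.
Derived: S1 (round 4), W (round 2), R (round 5), G8 (round 1). P9 never appears in any round.

P9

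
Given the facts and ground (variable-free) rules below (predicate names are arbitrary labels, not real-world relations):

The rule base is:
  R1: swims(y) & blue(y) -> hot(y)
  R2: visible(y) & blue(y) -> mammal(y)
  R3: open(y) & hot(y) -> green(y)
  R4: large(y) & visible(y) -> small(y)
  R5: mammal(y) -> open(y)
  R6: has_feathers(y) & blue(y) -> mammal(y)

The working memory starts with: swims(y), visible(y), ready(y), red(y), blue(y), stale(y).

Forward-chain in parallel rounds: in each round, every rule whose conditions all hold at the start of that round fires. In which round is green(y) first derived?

3

Round 1: R1 [swims(y) & blue(y) -> hot(y)]; R2 [visible(y) & blue(y) -> mammal(y)]. New: hot(y), mammal(y).
Round 2: R5 [mammal(y) -> open(y)]. New: open(y).
Round 3: R3 [open(y) & hot(y) -> green(y)]. New: green(y).
green(y) first appears in round 3.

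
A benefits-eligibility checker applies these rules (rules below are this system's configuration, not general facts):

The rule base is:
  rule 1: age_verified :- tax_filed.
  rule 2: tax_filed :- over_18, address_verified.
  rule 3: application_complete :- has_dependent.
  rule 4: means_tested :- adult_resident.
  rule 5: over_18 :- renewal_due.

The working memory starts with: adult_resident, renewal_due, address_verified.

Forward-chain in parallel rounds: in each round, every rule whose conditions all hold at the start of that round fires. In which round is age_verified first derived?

3

Round 1: rule 4 [means_tested :- adult_resident.]; rule 5 [over_18 :- renewal_due.]. New: means_tested, over_18.
Round 2: rule 2 [tax_filed :- over_18, address_verified.]. New: tax_filed.
Round 3: rule 1 [age_verified :- tax_filed.]. New: age_verified.
age_verified first appears in round 3.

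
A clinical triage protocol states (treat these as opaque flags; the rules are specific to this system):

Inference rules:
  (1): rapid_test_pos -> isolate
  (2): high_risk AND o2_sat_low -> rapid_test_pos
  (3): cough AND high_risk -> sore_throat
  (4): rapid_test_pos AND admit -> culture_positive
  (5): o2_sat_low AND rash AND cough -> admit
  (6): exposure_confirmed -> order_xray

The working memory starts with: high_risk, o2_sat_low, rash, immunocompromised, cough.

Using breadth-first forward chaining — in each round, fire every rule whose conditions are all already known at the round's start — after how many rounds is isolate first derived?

2

Round 1: (2) [high_risk AND o2_sat_low -> rapid_test_pos]; (3) [cough AND high_risk -> sore_throat]; (5) [o2_sat_low AND rash AND cough -> admit]. Adds rapid_test_pos, sore_throat, admit.
Round 2: (1) [rapid_test_pos -> isolate]; (4) [rapid_test_pos AND admit -> culture_positive]. Adds isolate, culture_positive.
isolate first appears in round 2.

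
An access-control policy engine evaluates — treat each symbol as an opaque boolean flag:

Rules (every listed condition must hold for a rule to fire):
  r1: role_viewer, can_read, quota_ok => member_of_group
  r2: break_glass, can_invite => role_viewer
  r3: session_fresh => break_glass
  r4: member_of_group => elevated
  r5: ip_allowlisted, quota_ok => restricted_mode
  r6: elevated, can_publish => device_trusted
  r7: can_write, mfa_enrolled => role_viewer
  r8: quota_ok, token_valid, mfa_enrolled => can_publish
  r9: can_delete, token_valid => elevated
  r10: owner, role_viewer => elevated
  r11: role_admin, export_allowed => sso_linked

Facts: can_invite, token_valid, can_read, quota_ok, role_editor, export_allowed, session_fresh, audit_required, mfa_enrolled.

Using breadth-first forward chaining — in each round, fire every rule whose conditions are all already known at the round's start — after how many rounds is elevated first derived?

Round 1: r3 [session_fresh => break_glass]; r8 [quota_ok, token_valid, mfa_enrolled => can_publish]. Adds break_glass, can_publish.
Round 2: r2 [break_glass, can_invite => role_viewer]. Adds role_viewer.
Round 3: r1 [role_viewer, can_read, quota_ok => member_of_group]. Adds member_of_group.
Round 4: r4 [member_of_group => elevated]. Adds elevated.
elevated first appears in round 4.

4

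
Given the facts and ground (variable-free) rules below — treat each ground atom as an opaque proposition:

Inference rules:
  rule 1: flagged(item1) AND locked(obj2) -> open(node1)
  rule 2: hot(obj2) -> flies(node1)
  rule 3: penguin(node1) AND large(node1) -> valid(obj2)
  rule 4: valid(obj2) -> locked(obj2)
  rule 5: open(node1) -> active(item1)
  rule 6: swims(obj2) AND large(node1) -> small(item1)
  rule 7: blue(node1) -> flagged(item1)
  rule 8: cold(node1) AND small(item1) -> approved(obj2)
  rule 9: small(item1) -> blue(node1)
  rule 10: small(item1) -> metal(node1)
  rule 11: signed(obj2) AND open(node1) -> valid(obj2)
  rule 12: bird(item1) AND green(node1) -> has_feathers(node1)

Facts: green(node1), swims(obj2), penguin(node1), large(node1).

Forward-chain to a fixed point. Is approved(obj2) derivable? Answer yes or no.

no

Round 1 — rule 3, rule 6, derive valid(obj2), small(item1).
Round 2 — rule 4, rule 9, rule 10, derive locked(obj2), blue(node1), metal(node1).
Round 3 — rule 7, derive flagged(item1).
Round 4 — rule 1, derive open(node1).
Round 5 — rule 5, derive active(item1).
Fixed point reached. approved(obj2) is concluded only by rule 8; rule 8 needs cold(node1) (never derived).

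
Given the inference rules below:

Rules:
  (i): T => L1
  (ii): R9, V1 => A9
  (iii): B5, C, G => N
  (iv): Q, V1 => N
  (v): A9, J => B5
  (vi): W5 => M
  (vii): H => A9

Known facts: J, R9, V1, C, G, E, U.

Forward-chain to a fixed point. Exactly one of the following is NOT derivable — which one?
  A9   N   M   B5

M

Round 1 — (ii), derive A9.
Round 2 — (v), derive B5.
Round 3 — (iii), derive N.
Derived: A9 (round 1), B5 (round 2), N (round 3). M never appears in any round.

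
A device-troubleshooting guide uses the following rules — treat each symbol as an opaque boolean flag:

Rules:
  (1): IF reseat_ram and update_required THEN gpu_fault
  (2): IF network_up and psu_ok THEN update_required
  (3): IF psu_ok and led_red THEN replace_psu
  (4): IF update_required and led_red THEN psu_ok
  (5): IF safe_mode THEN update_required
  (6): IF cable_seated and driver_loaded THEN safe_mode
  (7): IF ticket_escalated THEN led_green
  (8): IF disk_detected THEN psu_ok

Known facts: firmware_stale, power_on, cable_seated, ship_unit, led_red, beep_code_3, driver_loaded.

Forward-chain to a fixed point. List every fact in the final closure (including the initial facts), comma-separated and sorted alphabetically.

beep_code_3, cable_seated, driver_loaded, firmware_stale, led_red, power_on, psu_ok, replace_psu, safe_mode, ship_unit, update_required

Round 1 fires (6), giving safe_mode.
Round 2 fires (5), giving update_required.
Round 3 fires (4), giving psu_ok.
Round 4 fires (3), giving replace_psu.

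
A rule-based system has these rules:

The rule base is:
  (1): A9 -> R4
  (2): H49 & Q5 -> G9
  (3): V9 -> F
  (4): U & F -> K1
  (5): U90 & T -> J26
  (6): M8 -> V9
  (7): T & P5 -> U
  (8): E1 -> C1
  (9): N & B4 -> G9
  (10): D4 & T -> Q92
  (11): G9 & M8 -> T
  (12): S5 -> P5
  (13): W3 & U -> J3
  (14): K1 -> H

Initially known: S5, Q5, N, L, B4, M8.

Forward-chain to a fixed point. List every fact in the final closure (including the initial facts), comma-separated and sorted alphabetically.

B4, F, G9, H, K1, L, M8, N, P5, Q5, S5, T, U, V9

Round 1 fires (6), (9), (12), giving V9, G9, P5.
Round 2 fires (3), (11), giving F, T.
Round 3 fires (7), giving U.
Round 4 fires (4), giving K1.
Round 5 fires (14), giving H.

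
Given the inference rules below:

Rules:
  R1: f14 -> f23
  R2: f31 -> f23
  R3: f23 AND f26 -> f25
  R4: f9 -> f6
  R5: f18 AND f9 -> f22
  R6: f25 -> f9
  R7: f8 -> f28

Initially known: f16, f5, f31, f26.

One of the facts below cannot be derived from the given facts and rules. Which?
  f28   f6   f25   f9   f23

f28

[1] R2 [f31 -> f23]. ⇒ new: f23.
[2] R3 [f23 AND f26 -> f25]. ⇒ new: f25.
[3] R6 [f25 -> f9]. ⇒ new: f9.
[4] R4 [f9 -> f6]. ⇒ new: f6.
Derived: f23 (round 1), f6 (round 4), f25 (round 2), f9 (round 3). f28 never appears in any round.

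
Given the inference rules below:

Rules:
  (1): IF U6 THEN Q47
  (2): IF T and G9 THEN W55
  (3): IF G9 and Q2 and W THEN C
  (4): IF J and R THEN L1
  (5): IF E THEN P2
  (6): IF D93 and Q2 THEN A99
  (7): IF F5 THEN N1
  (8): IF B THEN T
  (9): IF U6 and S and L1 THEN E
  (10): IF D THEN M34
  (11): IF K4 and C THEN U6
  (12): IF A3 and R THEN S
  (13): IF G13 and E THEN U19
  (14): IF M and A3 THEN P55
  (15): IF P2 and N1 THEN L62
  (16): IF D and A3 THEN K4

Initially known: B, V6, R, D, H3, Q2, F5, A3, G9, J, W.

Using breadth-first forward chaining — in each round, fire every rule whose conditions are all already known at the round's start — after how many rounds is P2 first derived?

[1] (3) [IF G9 and Q2 and W THEN C]; (4) [IF J and R THEN L1]; (7) [IF F5 THEN N1]; (8) [IF B THEN T]; (10) [IF D THEN M34]; (12) [IF A3 and R THEN S]; (16) [IF D and A3 THEN K4]. ⇒ new: C, L1, N1, T, M34, S, K4.
[2] (2) [IF T and G9 THEN W55]; (11) [IF K4 and C THEN U6]. ⇒ new: W55, U6.
[3] (1) [IF U6 THEN Q47]; (9) [IF U6 and S and L1 THEN E]. ⇒ new: Q47, E.
[4] (5) [IF E THEN P2]. ⇒ new: P2.
P2 first appears in round 4.

4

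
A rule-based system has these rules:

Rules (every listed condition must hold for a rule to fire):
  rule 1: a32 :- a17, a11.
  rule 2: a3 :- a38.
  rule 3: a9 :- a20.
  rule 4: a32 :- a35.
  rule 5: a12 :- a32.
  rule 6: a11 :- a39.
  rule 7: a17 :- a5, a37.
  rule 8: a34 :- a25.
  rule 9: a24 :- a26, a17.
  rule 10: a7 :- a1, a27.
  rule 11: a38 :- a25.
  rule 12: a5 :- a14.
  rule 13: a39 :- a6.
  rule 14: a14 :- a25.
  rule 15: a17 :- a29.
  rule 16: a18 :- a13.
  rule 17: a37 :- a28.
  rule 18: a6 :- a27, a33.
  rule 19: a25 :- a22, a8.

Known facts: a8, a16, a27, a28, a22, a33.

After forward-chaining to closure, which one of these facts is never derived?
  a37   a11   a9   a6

Round 1: rule 17 [a37 :- a28.]; rule 18 [a6 :- a27, a33.]; rule 19 [a25 :- a22, a8.]. New: a37, a6, a25.
Round 2: rule 8 [a34 :- a25.]; rule 11 [a38 :- a25.]; rule 13 [a39 :- a6.]; rule 14 [a14 :- a25.]. New: a34, a38, a39, a14.
Round 3: rule 2 [a3 :- a38.]; rule 6 [a11 :- a39.]; rule 12 [a5 :- a14.]. New: a3, a11, a5.
Round 4: rule 7 [a17 :- a5, a37.]. New: a17.
Round 5: rule 1 [a32 :- a17, a11.]. New: a32.
Round 6: rule 5 [a12 :- a32.]. New: a12.
Derived: a6 (round 1), a37 (round 1), a11 (round 3). a9 never appears in any round.

a9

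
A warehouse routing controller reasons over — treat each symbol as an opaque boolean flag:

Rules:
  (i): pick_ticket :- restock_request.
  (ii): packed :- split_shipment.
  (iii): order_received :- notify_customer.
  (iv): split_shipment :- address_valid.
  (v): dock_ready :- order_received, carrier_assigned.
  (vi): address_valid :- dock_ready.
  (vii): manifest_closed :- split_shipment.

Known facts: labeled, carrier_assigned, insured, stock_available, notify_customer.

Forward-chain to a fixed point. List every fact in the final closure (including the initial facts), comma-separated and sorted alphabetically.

Round 1 — (iii), derive order_received.
Round 2 — (v), derive dock_ready.
Round 3 — (vi), derive address_valid.
Round 4 — (iv), derive split_shipment.
Round 5 — (ii), (vii), derive packed, manifest_closed.

address_valid, carrier_assigned, dock_ready, insured, labeled, manifest_closed, notify_customer, order_received, packed, split_shipment, stock_available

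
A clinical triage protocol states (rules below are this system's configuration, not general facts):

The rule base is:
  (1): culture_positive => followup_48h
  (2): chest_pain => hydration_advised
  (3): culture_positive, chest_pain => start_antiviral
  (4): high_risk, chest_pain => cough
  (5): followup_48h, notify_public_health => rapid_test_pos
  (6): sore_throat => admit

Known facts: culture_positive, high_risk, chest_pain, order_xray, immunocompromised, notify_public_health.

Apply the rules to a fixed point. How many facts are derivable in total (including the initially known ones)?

11

[1] (1) [culture_positive => followup_48h]; (2) [chest_pain => hydration_advised]; (3) [culture_positive, chest_pain => start_antiviral]; (4) [high_risk, chest_pain => cough]. ⇒ new: followup_48h, hydration_advised, start_antiviral, cough.
[2] (5) [followup_48h, notify_public_health => rapid_test_pos]. ⇒ new: rapid_test_pos.
Closure: {chest_pain, cough, culture_positive, followup_48h, high_risk, hydration_advised, immunocompromised, notify_public_health, order_xray, rapid_test_pos, start_antiviral} — 11 facts.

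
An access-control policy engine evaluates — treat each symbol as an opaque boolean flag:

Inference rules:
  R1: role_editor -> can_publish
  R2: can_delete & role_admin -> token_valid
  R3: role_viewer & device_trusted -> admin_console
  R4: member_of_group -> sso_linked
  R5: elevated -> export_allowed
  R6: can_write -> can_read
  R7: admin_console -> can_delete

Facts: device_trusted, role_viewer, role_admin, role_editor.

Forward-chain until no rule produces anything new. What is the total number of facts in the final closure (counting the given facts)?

8

Round 1: R1 [role_editor -> can_publish]; R3 [role_viewer & device_trusted -> admin_console]. Adds can_publish, admin_console.
Round 2: R7 [admin_console -> can_delete]. Adds can_delete.
Round 3: R2 [can_delete & role_admin -> token_valid]. Adds token_valid.
Closure: {admin_console, can_delete, can_publish, device_trusted, role_admin, role_editor, role_viewer, token_valid} — 8 facts.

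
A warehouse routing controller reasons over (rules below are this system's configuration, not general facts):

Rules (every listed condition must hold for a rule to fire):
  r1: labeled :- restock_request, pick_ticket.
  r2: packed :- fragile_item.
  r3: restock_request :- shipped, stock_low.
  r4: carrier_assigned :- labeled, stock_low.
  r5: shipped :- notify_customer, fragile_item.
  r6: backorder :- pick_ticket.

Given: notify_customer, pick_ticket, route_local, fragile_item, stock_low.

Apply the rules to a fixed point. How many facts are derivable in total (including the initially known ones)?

11

Round 1 — r2, r5, r6, derive packed, shipped, backorder.
Round 2 — r3, derive restock_request.
Round 3 — r1, derive labeled.
Round 4 — r4, derive carrier_assigned.
Closure: {backorder, carrier_assigned, fragile_item, labeled, notify_customer, packed, pick_ticket, restock_request, route_local, shipped, stock_low} — 11 facts.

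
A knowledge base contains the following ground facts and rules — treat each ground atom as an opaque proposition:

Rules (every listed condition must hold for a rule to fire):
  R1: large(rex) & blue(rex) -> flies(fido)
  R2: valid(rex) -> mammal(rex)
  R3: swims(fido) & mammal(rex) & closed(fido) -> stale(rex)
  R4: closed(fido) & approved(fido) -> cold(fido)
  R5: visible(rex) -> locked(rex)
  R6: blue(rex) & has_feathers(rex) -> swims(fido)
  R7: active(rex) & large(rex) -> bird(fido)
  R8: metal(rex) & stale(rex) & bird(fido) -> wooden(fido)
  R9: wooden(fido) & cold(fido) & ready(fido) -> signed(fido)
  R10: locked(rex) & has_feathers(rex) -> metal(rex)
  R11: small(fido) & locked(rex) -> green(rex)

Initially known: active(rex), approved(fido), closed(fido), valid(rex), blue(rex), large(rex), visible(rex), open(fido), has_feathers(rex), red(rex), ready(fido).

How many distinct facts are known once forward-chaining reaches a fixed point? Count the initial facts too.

Round 1: R1 [large(rex) & blue(rex) -> flies(fido)]; R2 [valid(rex) -> mammal(rex)]; R4 [closed(fido) & approved(fido) -> cold(fido)]; R5 [visible(rex) -> locked(rex)]; R6 [blue(rex) & has_feathers(rex) -> swims(fido)]; R7 [active(rex) & large(rex) -> bird(fido)]. New: flies(fido), mammal(rex), cold(fido), locked(rex), swims(fido), bird(fido).
Round 2: R3 [swims(fido) & mammal(rex) & closed(fido) -> stale(rex)]; R10 [locked(rex) & has_feathers(rex) -> metal(rex)]. New: stale(rex), metal(rex).
Round 3: R8 [metal(rex) & stale(rex) & bird(fido) -> wooden(fido)]. New: wooden(fido).
Round 4: R9 [wooden(fido) & cold(fido) & ready(fido) -> signed(fido)]. New: signed(fido).
Closure: {active(rex), approved(fido), bird(fido), blue(rex), closed(fido), cold(fido), flies(fido), has_feathers(rex), large(rex), locked(rex), mammal(rex), metal(rex), open(fido), ready(fido), red(rex), signed(fido), stale(rex), swims(fido), valid(rex), visible(rex), wooden(fido)} — 21 facts.

21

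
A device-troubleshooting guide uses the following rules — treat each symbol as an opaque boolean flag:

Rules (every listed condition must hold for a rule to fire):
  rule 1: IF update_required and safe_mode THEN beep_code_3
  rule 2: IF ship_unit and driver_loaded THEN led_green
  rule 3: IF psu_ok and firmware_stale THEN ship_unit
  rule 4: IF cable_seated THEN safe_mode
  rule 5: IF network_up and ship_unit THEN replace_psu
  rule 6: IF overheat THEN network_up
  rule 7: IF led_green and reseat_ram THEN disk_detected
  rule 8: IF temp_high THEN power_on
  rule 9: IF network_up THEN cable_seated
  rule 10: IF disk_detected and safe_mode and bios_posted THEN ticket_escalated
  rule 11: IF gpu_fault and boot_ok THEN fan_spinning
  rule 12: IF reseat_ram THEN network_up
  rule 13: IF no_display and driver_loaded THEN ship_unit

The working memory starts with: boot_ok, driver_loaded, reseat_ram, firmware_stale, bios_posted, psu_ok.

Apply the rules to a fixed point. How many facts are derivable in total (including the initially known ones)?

Round 1 fires rule 3, rule 12, giving ship_unit, network_up.
Round 2 fires rule 2, rule 5, rule 9, giving led_green, replace_psu, cable_seated.
Round 3 fires rule 4, rule 7, giving safe_mode, disk_detected.
Round 4 fires rule 10, giving ticket_escalated.
Closure: {bios_posted, boot_ok, cable_seated, disk_detected, driver_loaded, firmware_stale, led_green, network_up, psu_ok, replace_psu, reseat_ram, safe_mode, ship_unit, ticket_escalated} — 14 facts.

14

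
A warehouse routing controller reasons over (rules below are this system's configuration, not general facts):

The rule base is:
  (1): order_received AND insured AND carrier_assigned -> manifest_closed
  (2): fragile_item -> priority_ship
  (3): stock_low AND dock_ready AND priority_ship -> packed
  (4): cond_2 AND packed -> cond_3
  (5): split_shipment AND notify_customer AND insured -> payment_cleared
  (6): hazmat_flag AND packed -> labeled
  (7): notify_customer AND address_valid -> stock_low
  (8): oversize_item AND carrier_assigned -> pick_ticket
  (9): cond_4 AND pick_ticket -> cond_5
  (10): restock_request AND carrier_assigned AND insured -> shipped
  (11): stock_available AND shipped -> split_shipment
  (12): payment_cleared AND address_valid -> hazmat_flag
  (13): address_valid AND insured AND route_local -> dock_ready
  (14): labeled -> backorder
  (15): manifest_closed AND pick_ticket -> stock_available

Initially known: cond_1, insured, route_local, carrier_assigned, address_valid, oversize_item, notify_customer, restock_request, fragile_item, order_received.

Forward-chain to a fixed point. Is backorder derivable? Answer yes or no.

yes

Round 1: (1) [order_received AND insured AND carrier_assigned -> manifest_closed]; (2) [fragile_item -> priority_ship]; (7) [notify_customer AND address_valid -> stock_low]; (8) [oversize_item AND carrier_assigned -> pick_ticket]; (10) [restock_request AND carrier_assigned AND insured -> shipped]; (13) [address_valid AND insured AND route_local -> dock_ready]. New: manifest_closed, priority_ship, stock_low, pick_ticket, shipped, dock_ready.
Round 2: (3) [stock_low AND dock_ready AND priority_ship -> packed]; (15) [manifest_closed AND pick_ticket -> stock_available]. New: packed, stock_available.
Round 3: (11) [stock_available AND shipped -> split_shipment]. New: split_shipment.
Round 4: (5) [split_shipment AND notify_customer AND insured -> payment_cleared]. New: payment_cleared.
Round 5: (12) [payment_cleared AND address_valid -> hazmat_flag]. New: hazmat_flag.
Round 6: (6) [hazmat_flag AND packed -> labeled]. New: labeled.
Round 7: (14) [labeled -> backorder]. New: backorder.
backorder appears in round 7, so it is derivable.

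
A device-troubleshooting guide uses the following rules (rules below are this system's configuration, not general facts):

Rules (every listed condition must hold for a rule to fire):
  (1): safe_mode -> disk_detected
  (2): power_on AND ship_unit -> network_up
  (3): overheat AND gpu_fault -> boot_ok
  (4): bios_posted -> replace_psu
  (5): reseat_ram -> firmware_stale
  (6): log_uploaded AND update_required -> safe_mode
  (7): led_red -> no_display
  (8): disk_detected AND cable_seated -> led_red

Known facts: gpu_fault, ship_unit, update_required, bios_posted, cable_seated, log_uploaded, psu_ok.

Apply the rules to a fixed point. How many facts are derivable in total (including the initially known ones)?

12

Round 1: (4) [bios_posted -> replace_psu]; (6) [log_uploaded AND update_required -> safe_mode]. Adds replace_psu, safe_mode.
Round 2: (1) [safe_mode -> disk_detected]. Adds disk_detected.
Round 3: (8) [disk_detected AND cable_seated -> led_red]. Adds led_red.
Round 4: (7) [led_red -> no_display]. Adds no_display.
Closure: {bios_posted, cable_seated, disk_detected, gpu_fault, led_red, log_uploaded, no_display, psu_ok, replace_psu, safe_mode, ship_unit, update_required} — 12 facts.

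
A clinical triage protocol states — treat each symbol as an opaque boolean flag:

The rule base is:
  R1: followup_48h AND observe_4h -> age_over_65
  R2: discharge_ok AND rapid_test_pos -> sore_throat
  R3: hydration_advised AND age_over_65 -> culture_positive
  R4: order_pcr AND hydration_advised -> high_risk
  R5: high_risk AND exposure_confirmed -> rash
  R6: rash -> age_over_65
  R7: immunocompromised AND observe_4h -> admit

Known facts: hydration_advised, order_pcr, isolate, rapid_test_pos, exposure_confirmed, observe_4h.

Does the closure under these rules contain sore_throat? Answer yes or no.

Round 1: R4 [order_pcr AND hydration_advised -> high_risk]. New: high_risk.
Round 2: R5 [high_risk AND exposure_confirmed -> rash]. New: rash.
Round 3: R6 [rash -> age_over_65]. New: age_over_65.
Round 4: R3 [hydration_advised AND age_over_65 -> culture_positive]. New: culture_positive.
Fixed point reached. sore_throat is concluded only by R2; R2 needs discharge_ok (never derived).

no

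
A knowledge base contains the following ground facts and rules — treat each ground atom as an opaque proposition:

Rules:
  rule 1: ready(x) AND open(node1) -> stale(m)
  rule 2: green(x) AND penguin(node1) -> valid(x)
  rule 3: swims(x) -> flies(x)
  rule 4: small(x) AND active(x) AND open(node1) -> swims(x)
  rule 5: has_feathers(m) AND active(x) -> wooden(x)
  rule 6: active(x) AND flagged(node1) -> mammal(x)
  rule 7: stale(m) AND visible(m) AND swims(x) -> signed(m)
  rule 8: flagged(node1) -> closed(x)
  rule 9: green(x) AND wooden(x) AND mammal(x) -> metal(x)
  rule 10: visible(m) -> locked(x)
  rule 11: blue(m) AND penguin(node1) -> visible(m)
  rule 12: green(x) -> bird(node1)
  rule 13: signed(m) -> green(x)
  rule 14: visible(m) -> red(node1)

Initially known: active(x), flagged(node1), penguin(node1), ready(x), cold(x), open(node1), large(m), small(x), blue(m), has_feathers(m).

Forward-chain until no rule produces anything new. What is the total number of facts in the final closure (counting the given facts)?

Round 1: rule 1 [ready(x) AND open(node1) -> stale(m)]; rule 4 [small(x) AND active(x) AND open(node1) -> swims(x)]; rule 5 [has_feathers(m) AND active(x) -> wooden(x)]; rule 6 [active(x) AND flagged(node1) -> mammal(x)]; rule 8 [flagged(node1) -> closed(x)]; rule 11 [blue(m) AND penguin(node1) -> visible(m)]. New: stale(m), swims(x), wooden(x), mammal(x), closed(x), visible(m).
Round 2: rule 3 [swims(x) -> flies(x)]; rule 7 [stale(m) AND visible(m) AND swims(x) -> signed(m)]; rule 10 [visible(m) -> locked(x)]; rule 14 [visible(m) -> red(node1)]. New: flies(x), signed(m), locked(x), red(node1).
Round 3: rule 13 [signed(m) -> green(x)]. New: green(x).
Round 4: rule 2 [green(x) AND penguin(node1) -> valid(x)]; rule 9 [green(x) AND wooden(x) AND mammal(x) -> metal(x)]; rule 12 [green(x) -> bird(node1)]. New: valid(x), metal(x), bird(node1).
Closure: {active(x), bird(node1), blue(m), closed(x), cold(x), flagged(node1), flies(x), green(x), has_feathers(m), large(m), locked(x), mammal(x), metal(x), open(node1), penguin(node1), ready(x), red(node1), signed(m), small(x), stale(m), swims(x), valid(x), visible(m), wooden(x)} — 24 facts.

24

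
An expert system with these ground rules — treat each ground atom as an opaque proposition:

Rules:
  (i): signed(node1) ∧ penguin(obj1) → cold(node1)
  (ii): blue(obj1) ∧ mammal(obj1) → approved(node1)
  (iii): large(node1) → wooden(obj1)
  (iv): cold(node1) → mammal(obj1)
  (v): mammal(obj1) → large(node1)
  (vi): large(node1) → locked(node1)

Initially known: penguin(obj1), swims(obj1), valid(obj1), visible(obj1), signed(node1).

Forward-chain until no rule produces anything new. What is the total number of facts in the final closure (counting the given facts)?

Round 1 — (i), derive cold(node1).
Round 2 — (iv), derive mammal(obj1).
Round 3 — (v), derive large(node1).
Round 4 — (iii), (vi), derive wooden(obj1), locked(node1).
Closure: {cold(node1), large(node1), locked(node1), mammal(obj1), penguin(obj1), signed(node1), swims(obj1), valid(obj1), visible(obj1), wooden(obj1)} — 10 facts.

10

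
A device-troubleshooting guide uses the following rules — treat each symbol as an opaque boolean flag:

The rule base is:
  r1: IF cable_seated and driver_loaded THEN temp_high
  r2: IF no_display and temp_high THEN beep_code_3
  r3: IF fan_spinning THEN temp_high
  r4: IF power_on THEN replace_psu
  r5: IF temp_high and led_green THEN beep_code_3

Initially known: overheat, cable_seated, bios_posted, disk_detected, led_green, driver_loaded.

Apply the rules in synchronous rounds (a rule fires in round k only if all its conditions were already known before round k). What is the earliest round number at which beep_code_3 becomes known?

2

Round 1 — r1, derive temp_high.
Round 2 — r5, derive beep_code_3.
beep_code_3 first appears in round 2.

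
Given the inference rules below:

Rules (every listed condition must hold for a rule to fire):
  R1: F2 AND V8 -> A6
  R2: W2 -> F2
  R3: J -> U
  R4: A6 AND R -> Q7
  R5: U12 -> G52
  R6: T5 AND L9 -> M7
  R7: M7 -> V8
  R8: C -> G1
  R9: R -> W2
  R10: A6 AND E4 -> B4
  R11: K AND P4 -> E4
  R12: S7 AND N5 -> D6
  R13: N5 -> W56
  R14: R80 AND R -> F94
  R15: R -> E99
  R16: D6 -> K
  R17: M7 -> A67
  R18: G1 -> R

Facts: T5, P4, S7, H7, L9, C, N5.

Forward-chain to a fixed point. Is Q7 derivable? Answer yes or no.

yes

Round 1: R6 [T5 AND L9 -> M7]; R8 [C -> G1]; R12 [S7 AND N5 -> D6]; R13 [N5 -> W56]. Adds M7, G1, D6, W56.
Round 2: R7 [M7 -> V8]; R16 [D6 -> K]; R17 [M7 -> A67]; R18 [G1 -> R]. Adds V8, K, A67, R.
Round 3: R9 [R -> W2]; R11 [K AND P4 -> E4]; R15 [R -> E99]. Adds W2, E4, E99.
Round 4: R2 [W2 -> F2]. Adds F2.
Round 5: R1 [F2 AND V8 -> A6]. Adds A6.
Round 6: R4 [A6 AND R -> Q7]; R10 [A6 AND E4 -> B4]. Adds Q7, B4.
Q7 appears in round 6, so it is derivable.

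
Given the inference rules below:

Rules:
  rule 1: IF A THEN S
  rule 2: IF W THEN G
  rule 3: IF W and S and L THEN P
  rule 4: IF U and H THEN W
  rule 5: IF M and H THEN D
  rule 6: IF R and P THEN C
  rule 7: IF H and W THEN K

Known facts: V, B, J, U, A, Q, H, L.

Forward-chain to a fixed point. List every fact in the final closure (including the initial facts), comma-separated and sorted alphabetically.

[1] rule 1 [IF A THEN S]; rule 4 [IF U and H THEN W]. ⇒ new: S, W.
[2] rule 2 [IF W THEN G]; rule 3 [IF W and S and L THEN P]; rule 7 [IF H and W THEN K]. ⇒ new: G, P, K.

A, B, G, H, J, K, L, P, Q, S, U, V, W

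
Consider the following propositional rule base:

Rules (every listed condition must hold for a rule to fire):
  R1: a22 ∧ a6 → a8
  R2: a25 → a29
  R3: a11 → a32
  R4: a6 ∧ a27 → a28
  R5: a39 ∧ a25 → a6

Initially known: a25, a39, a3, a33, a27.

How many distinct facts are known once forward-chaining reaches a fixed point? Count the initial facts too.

[1] R2 [a25 → a29]; R5 [a39 ∧ a25 → a6]. ⇒ new: a29, a6.
[2] R4 [a6 ∧ a27 → a28]. ⇒ new: a28.
Closure: {a25, a27, a28, a29, a3, a33, a39, a6} — 8 facts.

8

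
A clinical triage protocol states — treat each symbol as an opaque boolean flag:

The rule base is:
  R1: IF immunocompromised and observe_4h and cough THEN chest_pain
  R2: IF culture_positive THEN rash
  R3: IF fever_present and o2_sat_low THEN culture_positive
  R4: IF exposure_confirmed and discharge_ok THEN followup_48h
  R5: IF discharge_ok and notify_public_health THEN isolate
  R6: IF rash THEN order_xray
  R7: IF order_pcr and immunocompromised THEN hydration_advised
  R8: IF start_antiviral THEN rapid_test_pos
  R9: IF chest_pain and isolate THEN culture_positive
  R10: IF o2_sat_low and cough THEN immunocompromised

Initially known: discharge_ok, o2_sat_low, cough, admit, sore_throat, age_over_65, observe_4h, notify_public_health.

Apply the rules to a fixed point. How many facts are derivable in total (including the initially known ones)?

Round 1: R5 [IF discharge_ok and notify_public_health THEN isolate]; R10 [IF o2_sat_low and cough THEN immunocompromised]. Adds isolate, immunocompromised.
Round 2: R1 [IF immunocompromised and observe_4h and cough THEN chest_pain]. Adds chest_pain.
Round 3: R9 [IF chest_pain and isolate THEN culture_positive]. Adds culture_positive.
Round 4: R2 [IF culture_positive THEN rash]. Adds rash.
Round 5: R6 [IF rash THEN order_xray]. Adds order_xray.
Closure: {admit, age_over_65, chest_pain, cough, culture_positive, discharge_ok, immunocompromised, isolate, notify_public_health, o2_sat_low, observe_4h, order_xray, rash, sore_throat} — 14 facts.

14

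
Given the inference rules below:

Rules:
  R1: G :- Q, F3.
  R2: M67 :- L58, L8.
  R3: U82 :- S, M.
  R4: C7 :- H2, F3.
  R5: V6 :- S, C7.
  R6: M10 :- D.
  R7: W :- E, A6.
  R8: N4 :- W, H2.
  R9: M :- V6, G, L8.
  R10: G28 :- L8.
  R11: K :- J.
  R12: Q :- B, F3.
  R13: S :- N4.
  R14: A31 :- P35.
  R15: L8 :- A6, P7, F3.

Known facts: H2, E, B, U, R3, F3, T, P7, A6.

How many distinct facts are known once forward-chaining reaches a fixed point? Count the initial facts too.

Round 1 — R4, R7, R12, R15, derive C7, W, Q, L8.
Round 2 — R1, R8, R10, derive G, N4, G28.
Round 3 — R13, derive S.
Round 4 — R5, derive V6.
Round 5 — R9, derive M.
Round 6 — R3, derive U82.
Closure: {A6, B, C7, E, F3, G, G28, H2, L8, M, N4, P7, Q, R3, S, T, U, U82, V6, W} — 20 facts.

20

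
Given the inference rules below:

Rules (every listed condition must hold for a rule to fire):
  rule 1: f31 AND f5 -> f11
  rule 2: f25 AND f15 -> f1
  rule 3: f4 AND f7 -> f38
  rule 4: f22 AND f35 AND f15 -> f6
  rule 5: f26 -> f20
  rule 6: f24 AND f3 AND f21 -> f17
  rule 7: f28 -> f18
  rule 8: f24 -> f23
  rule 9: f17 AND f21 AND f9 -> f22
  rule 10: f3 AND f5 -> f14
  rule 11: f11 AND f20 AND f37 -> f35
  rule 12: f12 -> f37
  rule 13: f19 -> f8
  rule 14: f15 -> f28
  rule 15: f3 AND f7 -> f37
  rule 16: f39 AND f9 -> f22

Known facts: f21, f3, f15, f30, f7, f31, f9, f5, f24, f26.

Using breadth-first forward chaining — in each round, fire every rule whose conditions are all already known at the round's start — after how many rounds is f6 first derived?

[1] rule 1 [f31 AND f5 -> f11]; rule 5 [f26 -> f20]; rule 6 [f24 AND f3 AND f21 -> f17]; rule 8 [f24 -> f23]; rule 10 [f3 AND f5 -> f14]; rule 14 [f15 -> f28]; rule 15 [f3 AND f7 -> f37]. ⇒ new: f11, f20, f17, f23, f14, f28, f37.
[2] rule 7 [f28 -> f18]; rule 9 [f17 AND f21 AND f9 -> f22]; rule 11 [f11 AND f20 AND f37 -> f35]. ⇒ new: f18, f22, f35.
[3] rule 4 [f22 AND f35 AND f15 -> f6]. ⇒ new: f6.
f6 first appears in round 3.

3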